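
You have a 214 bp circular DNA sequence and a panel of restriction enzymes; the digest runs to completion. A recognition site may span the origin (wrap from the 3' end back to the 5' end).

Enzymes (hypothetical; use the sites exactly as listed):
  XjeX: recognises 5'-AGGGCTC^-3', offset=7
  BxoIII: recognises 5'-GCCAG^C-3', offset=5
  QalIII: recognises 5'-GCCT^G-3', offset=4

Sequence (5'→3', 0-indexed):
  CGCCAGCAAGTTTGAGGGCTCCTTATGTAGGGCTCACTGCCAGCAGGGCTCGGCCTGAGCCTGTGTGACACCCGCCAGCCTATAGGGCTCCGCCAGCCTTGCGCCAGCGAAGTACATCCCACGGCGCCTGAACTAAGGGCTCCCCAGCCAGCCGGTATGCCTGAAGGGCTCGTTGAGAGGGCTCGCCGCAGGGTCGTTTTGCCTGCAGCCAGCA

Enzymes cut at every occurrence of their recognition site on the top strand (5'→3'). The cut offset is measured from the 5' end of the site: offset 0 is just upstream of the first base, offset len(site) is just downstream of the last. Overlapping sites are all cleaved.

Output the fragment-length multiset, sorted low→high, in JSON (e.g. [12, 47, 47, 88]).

Scan for sites:
  XjeX (AGGGCTC, off=7): starts [14, 28, 44, 83, 135, 164, 177] → cuts [21, 35, 51, 90, 142, 171, 184]
  BxoIII (GCCAGC, off=5): starts [1, 38, 73, 91, 102, 146, 207] → cuts [6, 43, 78, 96, 107, 151, 212]
  QalIII (GCCTG, off=4): starts [52, 58, 125, 158, 200] → cuts [56, 62, 129, 162, 204]

All cut coordinates (distinct, sorted): [6, 21, 35, 43, 51, 56, 62, 78, 90, 96, 107, 129, 142, 151, 162, 171, 184, 204, 212]

Fragment lengths:
  6→21: 15 bp
  21→35: 14 bp
  35→43: 8 bp
  43→51: 8 bp
  51→56: 5 bp
  56→62: 6 bp
  62→78: 16 bp
  78→90: 12 bp
  90→96: 6 bp
  96→107: 11 bp
  107→129: 22 bp
  129→142: 13 bp
  142→151: 9 bp
  151→162: 11 bp
  162→171: 9 bp
  171→184: 13 bp
  184→204: 20 bp
  204→212: 8 bp
  212→6 (wrap): 214-212+6 = 8 bp

[5,6,6,8,8,8,8,9,9,11,11,12,13,13,14,15,16,20,22]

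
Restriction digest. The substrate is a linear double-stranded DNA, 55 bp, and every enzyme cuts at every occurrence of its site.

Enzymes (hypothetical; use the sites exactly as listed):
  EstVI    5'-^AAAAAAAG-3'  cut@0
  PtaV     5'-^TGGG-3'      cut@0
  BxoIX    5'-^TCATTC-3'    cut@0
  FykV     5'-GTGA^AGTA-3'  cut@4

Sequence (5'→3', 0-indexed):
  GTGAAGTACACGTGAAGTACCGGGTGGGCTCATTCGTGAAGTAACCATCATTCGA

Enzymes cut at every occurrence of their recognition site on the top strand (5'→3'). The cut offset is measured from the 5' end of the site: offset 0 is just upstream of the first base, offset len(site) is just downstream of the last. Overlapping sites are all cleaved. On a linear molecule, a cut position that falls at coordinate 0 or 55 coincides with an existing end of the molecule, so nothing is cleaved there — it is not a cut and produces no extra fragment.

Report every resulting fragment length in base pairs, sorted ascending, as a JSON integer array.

[4,5,8,8,9,10,11]

Per-enzyme occurrences:
  EstVI (AAAAAAAG, off=0): no sites
  PtaV TGGG/0: at [24] ⇒ [24]
  BxoIX TCATTC/0: at [29, 47] ⇒ [29, 47]
  FykV GTGAAGTA/4: at [0, 11, 35] ⇒ [4, 15, 39]

Pooled cuts: [4, 15, 24, 29, 39, 47]

Fragment lengths:
  [0,4): 4 bp
  [4,15): 11 bp
  [15,24): 9 bp
  [24,29): 5 bp
  [29,39): 10 bp
  [39,47): 8 bp
  [47,55): 8 bp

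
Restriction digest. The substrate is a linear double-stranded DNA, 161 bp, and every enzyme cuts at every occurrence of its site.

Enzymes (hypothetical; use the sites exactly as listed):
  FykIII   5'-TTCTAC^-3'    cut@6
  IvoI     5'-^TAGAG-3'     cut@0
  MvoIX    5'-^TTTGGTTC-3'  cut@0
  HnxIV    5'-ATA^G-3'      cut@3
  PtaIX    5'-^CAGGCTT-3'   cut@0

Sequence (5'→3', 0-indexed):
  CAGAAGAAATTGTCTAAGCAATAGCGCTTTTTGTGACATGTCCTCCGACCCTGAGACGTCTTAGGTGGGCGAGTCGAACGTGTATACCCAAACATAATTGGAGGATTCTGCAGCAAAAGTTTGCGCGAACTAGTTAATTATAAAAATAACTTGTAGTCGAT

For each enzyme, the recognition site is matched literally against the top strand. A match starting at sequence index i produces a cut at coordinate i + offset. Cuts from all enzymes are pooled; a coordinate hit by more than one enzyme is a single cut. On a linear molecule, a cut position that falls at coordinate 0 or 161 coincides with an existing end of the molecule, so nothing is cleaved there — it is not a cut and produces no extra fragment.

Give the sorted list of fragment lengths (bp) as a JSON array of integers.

Site scan:
  FykIII (TTCTAC, off=6): no sites
  IvoI (TAGAG, off=0): no sites
  MvoIX (TTTGGTTC, off=0): no sites
  HnxIV ATAG/3: at [20] ⇒ [23]
  PtaIX (CAGGCTT, off=0): no sites

All cut coordinates (distinct, sorted): [23]

Fragments:
  [0,23): 23 bp
  [23,161): 138 bp

[23,138]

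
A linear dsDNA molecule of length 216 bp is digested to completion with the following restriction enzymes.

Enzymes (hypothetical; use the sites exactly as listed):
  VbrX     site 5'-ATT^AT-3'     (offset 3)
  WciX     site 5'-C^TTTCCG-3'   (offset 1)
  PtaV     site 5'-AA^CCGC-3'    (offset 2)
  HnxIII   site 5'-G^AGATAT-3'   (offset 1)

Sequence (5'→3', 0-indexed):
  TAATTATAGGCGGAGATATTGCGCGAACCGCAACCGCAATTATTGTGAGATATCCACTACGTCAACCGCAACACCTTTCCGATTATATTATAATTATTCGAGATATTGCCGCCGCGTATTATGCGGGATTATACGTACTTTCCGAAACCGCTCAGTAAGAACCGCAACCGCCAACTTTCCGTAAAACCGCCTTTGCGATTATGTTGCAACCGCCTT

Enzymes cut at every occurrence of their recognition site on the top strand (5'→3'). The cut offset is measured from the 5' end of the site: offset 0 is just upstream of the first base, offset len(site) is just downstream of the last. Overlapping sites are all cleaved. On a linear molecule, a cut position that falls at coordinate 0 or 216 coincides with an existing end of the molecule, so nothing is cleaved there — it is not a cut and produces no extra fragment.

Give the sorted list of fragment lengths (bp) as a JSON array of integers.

[5,5,5,6,6,6,6,7,8,8,8,8,9,9,9,10,10,11,14,14,14,18,20]

Scan for sites:
  VbrX ATTAT/3: at [2, 38, 81, 86, 92, 117, 127, 197] ⇒ [5, 41, 84, 89, 95, 120, 130, 200]
  WciX CTTTCCG/1: at [74, 137, 174] ⇒ [75, 138, 175]
  PtaV AACCGC/2: at [25, 31, 63, 145, 159, 165, 184, 207] ⇒ [27, 33, 65, 147, 161, 167, 186, 209]
  HnxIII GAGATAT/1: at [12, 46, 99] ⇒ [13, 47, 100]

All cut coordinates (distinct, sorted): [5, 13, 27, 33, 41, 47, 65, 75, 84, 89, 95, 100, 120, 130, 138, 147, 161, 167, 175, 186, 200, 209]

Fragment lengths:
  [0,5): 5 bp
  [5,13): 8 bp
  [13,27): 14 bp
  [27,33): 6 bp
  [33,41): 8 bp
  [41,47): 6 bp
  [47,65): 18 bp
  [65,75): 10 bp
  [75,84): 9 bp
  [84,89): 5 bp
  [89,95): 6 bp
  [95,100): 5 bp
  [100,120): 20 bp
  [120,130): 10 bp
  [130,138): 8 bp
  [138,147): 9 bp
  [147,161): 14 bp
  [161,167): 6 bp
  [167,175): 8 bp
  [175,186): 11 bp
  [186,200): 14 bp
  [200,209): 9 bp
  [209,216): 7 bp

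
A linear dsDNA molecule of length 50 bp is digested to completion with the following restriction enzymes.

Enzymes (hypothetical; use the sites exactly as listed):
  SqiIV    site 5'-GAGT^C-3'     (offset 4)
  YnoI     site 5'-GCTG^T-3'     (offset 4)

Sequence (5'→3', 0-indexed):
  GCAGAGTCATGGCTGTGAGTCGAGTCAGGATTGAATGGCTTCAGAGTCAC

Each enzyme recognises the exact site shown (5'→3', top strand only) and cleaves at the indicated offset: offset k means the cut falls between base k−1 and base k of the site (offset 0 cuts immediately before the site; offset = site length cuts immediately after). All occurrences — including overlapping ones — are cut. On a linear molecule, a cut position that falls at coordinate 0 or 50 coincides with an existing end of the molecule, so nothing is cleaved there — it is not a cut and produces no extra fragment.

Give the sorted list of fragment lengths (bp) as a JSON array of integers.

[3,5,5,7,8,22]

Scan for sites:
  SqiIV (GAGTC, off=4): starts [3, 16, 21, 43] → cuts [7, 20, 25, 47]
  YnoI (GCTGT, off=4): starts [11] → cuts [15]

All cut coordinates (distinct, sorted): [7, 15, 20, 25, 47]

Fragments:
  [0,7): 7 bp
  [7,15): 8 bp
  [15,20): 5 bp
  [20,25): 5 bp
  [25,47): 22 bp
  [47,50): 3 bp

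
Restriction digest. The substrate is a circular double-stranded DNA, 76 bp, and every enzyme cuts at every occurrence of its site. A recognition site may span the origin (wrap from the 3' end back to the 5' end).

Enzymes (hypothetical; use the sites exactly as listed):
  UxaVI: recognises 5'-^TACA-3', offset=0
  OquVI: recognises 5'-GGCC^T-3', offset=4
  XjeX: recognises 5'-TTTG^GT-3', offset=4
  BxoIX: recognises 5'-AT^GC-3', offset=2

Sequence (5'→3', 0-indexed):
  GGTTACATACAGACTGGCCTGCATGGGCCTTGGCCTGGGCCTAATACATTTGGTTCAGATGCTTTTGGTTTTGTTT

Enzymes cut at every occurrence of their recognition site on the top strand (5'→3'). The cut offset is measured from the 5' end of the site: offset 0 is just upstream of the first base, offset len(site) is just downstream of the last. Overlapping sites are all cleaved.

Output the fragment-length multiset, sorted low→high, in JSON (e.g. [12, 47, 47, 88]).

Per-enzyme occurrences:
  UxaVI TACA/0: at [3, 7, 44] ⇒ [3, 7, 44]
  OquVI GGCCT/4: at [15, 25, 31, 37] ⇒ [19, 29, 35, 41]
  XjeX TTTGGT/4: at [48, 63, 73] ⇒ [1, 52, 67]
  BxoIX ATGC/2: at [58] ⇒ [60]

All cut coordinates (distinct, sorted): [1, 3, 7, 19, 29, 35, 41, 44, 52, 60, 67]

Fragment lengths:
  1→3: 2 bp
  3→7: 4 bp
  7→19: 12 bp
  19→29: 10 bp
  29→35: 6 bp
  35→41: 6 bp
  41→44: 3 bp
  44→52: 8 bp
  52→60: 8 bp
  60→67: 7 bp
  67→1 (wrap): 76-67+1 = 10 bp

[2,3,4,6,6,7,8,8,10,10,12]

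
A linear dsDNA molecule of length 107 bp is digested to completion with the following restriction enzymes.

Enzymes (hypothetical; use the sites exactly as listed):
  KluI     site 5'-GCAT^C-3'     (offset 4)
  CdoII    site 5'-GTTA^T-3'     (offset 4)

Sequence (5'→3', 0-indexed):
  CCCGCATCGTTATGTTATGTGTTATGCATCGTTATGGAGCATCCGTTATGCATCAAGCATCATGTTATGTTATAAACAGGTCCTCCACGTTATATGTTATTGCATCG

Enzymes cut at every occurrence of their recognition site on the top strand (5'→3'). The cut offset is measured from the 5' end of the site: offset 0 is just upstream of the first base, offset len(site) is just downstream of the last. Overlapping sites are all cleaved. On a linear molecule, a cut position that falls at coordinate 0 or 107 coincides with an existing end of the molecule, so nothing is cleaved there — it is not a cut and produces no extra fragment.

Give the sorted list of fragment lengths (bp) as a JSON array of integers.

Per-enzyme occurrences:
  KluI GCATC/4: at [3, 25, 38, 49, 56, 101] ⇒ [7, 29, 42, 53, 60, 105]
  CdoII GTTAT/4: at [8, 13, 20, 30, 44, 63, 68, 88, 95] ⇒ [12, 17, 24, 34, 48, 67, 72, 92, 99]

All cut coordinates (distinct, sorted): [7, 12, 17, 24, 29, 34, 42, 48, 53, 60, 67, 72, 92, 99, 105]

Fragments:
  [0,7): 7 bp
  [7,12): 5 bp
  [12,17): 5 bp
  [17,24): 7 bp
  [24,29): 5 bp
  [29,34): 5 bp
  [34,42): 8 bp
  [42,48): 6 bp
  [48,53): 5 bp
  [53,60): 7 bp
  [60,67): 7 bp
  [67,72): 5 bp
  [72,92): 20 bp
  [92,99): 7 bp
  [99,105): 6 bp
  [105,107): 2 bp

[2,5,5,5,5,5,5,6,6,7,7,7,7,7,8,20]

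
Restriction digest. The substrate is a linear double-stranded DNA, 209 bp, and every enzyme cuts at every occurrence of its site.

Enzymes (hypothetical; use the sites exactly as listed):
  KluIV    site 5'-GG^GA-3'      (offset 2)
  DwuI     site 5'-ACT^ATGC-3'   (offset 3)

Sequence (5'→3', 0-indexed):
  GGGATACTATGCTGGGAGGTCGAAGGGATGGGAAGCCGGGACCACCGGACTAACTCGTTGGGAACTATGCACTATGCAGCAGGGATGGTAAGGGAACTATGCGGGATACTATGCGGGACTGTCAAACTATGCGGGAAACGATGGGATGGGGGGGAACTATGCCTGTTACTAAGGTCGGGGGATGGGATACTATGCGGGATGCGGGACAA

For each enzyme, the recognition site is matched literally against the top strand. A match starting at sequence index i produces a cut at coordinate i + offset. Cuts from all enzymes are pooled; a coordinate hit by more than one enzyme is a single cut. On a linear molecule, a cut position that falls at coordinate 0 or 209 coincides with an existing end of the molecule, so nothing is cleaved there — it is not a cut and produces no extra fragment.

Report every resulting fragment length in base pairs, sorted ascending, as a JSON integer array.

Scan for sites:
  KluIV GGGA/2: at [0, 13, 24, 29, 37, 59, 81, 91, 102, 114, 132, 142, 151, 178, 183, 195, 202] ⇒ [2, 15, 26, 31, 39, 61, 83, 93, 104, 116, 134, 144, 153, 180, 185, 197, 204]
  DwuI ACTATGC/3: at [5, 63, 70, 95, 107, 125, 155, 188] ⇒ [8, 66, 73, 98, 110, 128, 158, 191]

Pooled cuts: [2, 8, 15, 26, 31, 39, 61, 66, 73, 83, 93, 98, 104, 110, 116, 128, 134, 144, 153, 158, 180, 185, 191, 197, 204]

Fragments:
  [0,2): 2 bp
  [2,8): 6 bp
  [8,15): 7 bp
  [15,26): 11 bp
  [26,31): 5 bp
  [31,39): 8 bp
  [39,61): 22 bp
  [61,66): 5 bp
  [66,73): 7 bp
  [73,83): 10 bp
  [83,93): 10 bp
  [93,98): 5 bp
  [98,104): 6 bp
  [104,110): 6 bp
  [110,116): 6 bp
  [116,128): 12 bp
  [128,134): 6 bp
  [134,144): 10 bp
  [144,153): 9 bp
  [153,158): 5 bp
  [158,180): 22 bp
  [180,185): 5 bp
  [185,191): 6 bp
  [191,197): 6 bp
  [197,204): 7 bp
  [204,209): 5 bp

[2,5,5,5,5,5,5,6,6,6,6,6,6,6,7,7,7,8,9,10,10,10,11,12,22,22]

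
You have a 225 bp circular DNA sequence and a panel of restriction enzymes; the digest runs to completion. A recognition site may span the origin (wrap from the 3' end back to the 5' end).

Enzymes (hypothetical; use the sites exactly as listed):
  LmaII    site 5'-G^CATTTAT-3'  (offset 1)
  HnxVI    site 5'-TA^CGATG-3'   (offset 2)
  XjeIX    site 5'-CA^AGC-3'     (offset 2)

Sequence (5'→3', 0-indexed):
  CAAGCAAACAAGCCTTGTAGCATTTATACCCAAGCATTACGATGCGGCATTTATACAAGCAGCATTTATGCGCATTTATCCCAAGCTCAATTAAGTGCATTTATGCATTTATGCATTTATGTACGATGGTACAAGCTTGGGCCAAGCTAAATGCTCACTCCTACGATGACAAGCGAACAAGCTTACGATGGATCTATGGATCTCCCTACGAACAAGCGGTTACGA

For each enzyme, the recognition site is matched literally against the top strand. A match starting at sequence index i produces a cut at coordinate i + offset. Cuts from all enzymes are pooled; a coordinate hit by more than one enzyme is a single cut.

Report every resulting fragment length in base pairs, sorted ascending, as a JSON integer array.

[5,6,7,8,8,8,8,8,8,10,10,10,10,10,11,11,12,13,14,19,29]

Per-enzyme occurrences:
  LmaII (GCATTTAT, off=1): starts [19, 46, 61, 71, 96, 104, 112] → cuts [20, 47, 62, 72, 97, 105, 113]
  HnxVI (TACGATG, off=2): starts [37, 121, 161, 183] → cuts [39, 123, 163, 185]
  XjeIX (CAAGC, off=2): starts [0, 8, 30, 55, 81, 131, 142, 169, 177, 212] → cuts [2, 10, 32, 57, 83, 133, 144, 171, 179, 214]

Pooled cuts: [2, 10, 20, 32, 39, 47, 57, 62, 72, 83, 97, 105, 113, 123, 133, 144, 163, 171, 179, 185, 214]

Fragments:
  2→10: 8 bp
  10→20: 10 bp
  20→32: 12 bp
  32→39: 7 bp
  39→47: 8 bp
  47→57: 10 bp
  57→62: 5 bp
  62→72: 10 bp
  72→83: 11 bp
  83→97: 14 bp
  97→105: 8 bp
  105→113: 8 bp
  113→123: 10 bp
  123→133: 10 bp
  133→144: 11 bp
  144→163: 19 bp
  163→171: 8 bp
  171→179: 8 bp
  179→185: 6 bp
  185→214: 29 bp
  214→2 (wrap): 225-214+2 = 13 bp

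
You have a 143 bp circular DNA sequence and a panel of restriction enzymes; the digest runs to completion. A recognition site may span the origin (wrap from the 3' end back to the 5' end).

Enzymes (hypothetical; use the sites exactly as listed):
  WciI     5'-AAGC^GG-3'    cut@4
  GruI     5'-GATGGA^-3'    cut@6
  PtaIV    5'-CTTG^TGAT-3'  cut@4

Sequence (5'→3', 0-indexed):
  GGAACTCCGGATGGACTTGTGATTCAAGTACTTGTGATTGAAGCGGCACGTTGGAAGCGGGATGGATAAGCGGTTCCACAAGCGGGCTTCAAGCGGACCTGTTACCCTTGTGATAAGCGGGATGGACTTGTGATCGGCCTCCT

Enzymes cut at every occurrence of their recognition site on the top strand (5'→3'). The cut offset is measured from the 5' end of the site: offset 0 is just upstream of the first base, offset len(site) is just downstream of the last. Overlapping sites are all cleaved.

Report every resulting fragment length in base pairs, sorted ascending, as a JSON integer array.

Site scan:
  WciI (AAGCGG, off=4): starts [40, 54, 67, 79, 90, 114] → cuts [44, 58, 71, 83, 94, 118]
  GruI (GATGGA, off=6): starts [9, 60, 120] → cuts [15, 66, 126]
  PtaIV (CTTGTGAT, off=4): starts [15, 30, 106, 126] → cuts [19, 34, 110, 130]

All cut coordinates (distinct, sorted): [15, 19, 34, 44, 58, 66, 71, 83, 94, 110, 118, 126, 130]

Fragment lengths:
  15→19: 4 bp
  19→34: 15 bp
  34→44: 10 bp
  44→58: 14 bp
  58→66: 8 bp
  66→71: 5 bp
  71→83: 12 bp
  83→94: 11 bp
  94→110: 16 bp
  110→118: 8 bp
  118→126: 8 bp
  126→130: 4 bp
  130→15 (wrap): 143-130+15 = 28 bp

[4,4,5,8,8,8,10,11,12,14,15,16,28]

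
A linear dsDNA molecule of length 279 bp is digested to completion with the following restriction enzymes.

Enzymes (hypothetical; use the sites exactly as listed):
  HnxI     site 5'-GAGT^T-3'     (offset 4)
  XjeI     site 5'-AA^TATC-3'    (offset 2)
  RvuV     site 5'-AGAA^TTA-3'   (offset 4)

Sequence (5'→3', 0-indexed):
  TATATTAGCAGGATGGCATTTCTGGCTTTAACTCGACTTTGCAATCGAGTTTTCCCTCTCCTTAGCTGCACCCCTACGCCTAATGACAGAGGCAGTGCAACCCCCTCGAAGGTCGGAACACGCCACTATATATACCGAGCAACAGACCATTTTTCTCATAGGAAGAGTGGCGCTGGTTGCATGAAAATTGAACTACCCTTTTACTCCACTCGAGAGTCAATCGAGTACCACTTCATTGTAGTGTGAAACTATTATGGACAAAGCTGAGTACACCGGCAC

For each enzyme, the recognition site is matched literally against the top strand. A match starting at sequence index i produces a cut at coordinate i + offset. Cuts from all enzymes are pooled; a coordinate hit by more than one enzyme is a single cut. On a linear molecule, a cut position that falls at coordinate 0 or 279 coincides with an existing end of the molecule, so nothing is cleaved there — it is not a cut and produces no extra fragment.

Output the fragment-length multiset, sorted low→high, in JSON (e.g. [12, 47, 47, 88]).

Scan for sites:
  HnxI GAGTT/4: at [46] ⇒ [50]
  XjeI (AATATC, off=2): no sites
  RvuV (AGAATTA, off=4): no sites

All cut coordinates (distinct, sorted): [50]

Fragments:
  [0,50): 50 bp
  [50,279): 229 bp

[50,229]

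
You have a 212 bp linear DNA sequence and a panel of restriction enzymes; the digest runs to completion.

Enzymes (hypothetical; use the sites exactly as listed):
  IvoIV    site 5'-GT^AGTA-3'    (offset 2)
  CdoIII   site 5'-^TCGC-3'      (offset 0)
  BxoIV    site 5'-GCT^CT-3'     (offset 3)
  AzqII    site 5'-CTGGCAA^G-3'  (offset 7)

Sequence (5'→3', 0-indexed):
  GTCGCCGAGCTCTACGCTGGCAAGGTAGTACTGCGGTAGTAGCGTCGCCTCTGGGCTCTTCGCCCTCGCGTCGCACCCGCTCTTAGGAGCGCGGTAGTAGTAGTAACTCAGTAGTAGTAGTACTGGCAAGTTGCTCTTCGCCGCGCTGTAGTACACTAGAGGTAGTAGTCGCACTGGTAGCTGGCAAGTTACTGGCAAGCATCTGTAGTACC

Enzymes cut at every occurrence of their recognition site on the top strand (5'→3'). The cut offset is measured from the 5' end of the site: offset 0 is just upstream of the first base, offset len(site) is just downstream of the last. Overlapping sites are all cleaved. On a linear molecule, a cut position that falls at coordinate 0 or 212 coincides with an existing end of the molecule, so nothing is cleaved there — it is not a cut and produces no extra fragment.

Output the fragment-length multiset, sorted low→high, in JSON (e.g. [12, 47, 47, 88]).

[1,2,2,3,3,3,3,3,5,5,6,6,6,7,8,10,11,11,11,11,11,12,12,13,14,14,19]

Scan for sites:
  IvoIV (GTAGTA, off=2): starts [24, 35, 93, 96, 99, 110, 113, 116, 147, 161, 204] → cuts [26, 37, 95, 98, 101, 112, 115, 118, 149, 163, 206]
  CdoIII (TCGC, off=0): starts [1, 44, 59, 65, 70, 137, 168] → cuts [1, 44, 59, 65, 70, 137, 168]
  BxoIV (GCTCT, off=3): starts [8, 54, 78, 132] → cuts [11, 57, 81, 135]
  AzqII (CTGGCAAG, off=7): starts [16, 122, 180, 191] → cuts [23, 129, 187, 198]

Pooled cuts: [1, 11, 23, 26, 37, 44, 57, 59, 65, 70, 81, 95, 98, 101, 112, 115, 118, 129, 135, 137, 149, 163, 168, 187, 198, 206]

Fragment lengths:
  [0,1): 1 bp
  [1,11): 10 bp
  [11,23): 12 bp
  [23,26): 3 bp
  [26,37): 11 bp
  [37,44): 7 bp
  [44,57): 13 bp
  [57,59): 2 bp
  [59,65): 6 bp
  [65,70): 5 bp
  [70,81): 11 bp
  [81,95): 14 bp
  [95,98): 3 bp
  [98,101): 3 bp
  [101,112): 11 bp
  [112,115): 3 bp
  [115,118): 3 bp
  [118,129): 11 bp
  [129,135): 6 bp
  [135,137): 2 bp
  [137,149): 12 bp
  [149,163): 14 bp
  [163,168): 5 bp
  [168,187): 19 bp
  [187,198): 11 bp
  [198,206): 8 bp
  [206,212): 6 bp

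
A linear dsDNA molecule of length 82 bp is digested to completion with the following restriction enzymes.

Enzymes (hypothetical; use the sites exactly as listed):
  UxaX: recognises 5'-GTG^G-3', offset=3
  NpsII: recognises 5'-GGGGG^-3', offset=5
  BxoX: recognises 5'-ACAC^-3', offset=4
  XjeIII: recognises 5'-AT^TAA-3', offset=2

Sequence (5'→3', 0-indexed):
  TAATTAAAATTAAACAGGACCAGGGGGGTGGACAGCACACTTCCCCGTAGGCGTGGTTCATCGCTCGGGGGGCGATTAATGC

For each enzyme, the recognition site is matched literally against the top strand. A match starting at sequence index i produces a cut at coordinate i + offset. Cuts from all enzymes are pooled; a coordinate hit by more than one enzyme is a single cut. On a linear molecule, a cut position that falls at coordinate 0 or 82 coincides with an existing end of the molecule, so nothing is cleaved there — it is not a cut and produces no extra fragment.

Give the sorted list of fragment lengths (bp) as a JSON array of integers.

Site scan:
  UxaX (GTGG, off=3): starts [27, 52] → cuts [30, 55]
  NpsII (GGGGG, off=5): starts [22, 23, 66, 67] → cuts [27, 28, 71, 72]
  BxoX (ACAC, off=4): starts [36] → cuts [40]
  XjeIII (ATTAA, off=2): starts [2, 8, 74] → cuts [4, 10, 76]

Pooled cuts: [4, 10, 27, 28, 30, 40, 55, 71, 72, 76]

Fragment lengths:
  [0,4): 4 bp
  [4,10): 6 bp
  [10,27): 17 bp
  [27,28): 1 bp
  [28,30): 2 bp
  [30,40): 10 bp
  [40,55): 15 bp
  [55,71): 16 bp
  [71,72): 1 bp
  [72,76): 4 bp
  [76,82): 6 bp

[1,1,2,4,4,6,6,10,15,16,17]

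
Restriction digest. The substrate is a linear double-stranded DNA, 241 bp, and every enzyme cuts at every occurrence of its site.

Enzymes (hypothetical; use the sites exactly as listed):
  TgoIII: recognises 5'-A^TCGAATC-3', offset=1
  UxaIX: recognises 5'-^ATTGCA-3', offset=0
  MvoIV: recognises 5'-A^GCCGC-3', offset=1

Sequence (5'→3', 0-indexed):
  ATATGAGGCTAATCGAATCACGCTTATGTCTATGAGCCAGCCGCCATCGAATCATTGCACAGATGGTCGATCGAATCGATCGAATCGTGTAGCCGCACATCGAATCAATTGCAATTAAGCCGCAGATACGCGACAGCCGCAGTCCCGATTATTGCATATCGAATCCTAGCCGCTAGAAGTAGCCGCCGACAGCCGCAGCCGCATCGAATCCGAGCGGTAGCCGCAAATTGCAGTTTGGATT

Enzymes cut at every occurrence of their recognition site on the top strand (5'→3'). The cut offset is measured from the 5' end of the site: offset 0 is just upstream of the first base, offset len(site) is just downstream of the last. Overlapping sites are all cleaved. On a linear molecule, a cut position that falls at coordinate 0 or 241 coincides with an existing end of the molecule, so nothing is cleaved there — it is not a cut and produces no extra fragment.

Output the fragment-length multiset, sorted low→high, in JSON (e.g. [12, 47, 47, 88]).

Per-enzyme occurrences:
  TgoIII (ATCGAATC, off=1): starts [11, 45, 69, 78, 98, 157, 202] → cuts [12, 46, 70, 79, 99, 158, 203]
  UxaIX (ATTGCA, off=0): starts [53, 107, 150, 226] → cuts [53, 107, 150, 226]
  MvoIV (AGCCGC, off=1): starts [38, 90, 117, 134, 167, 180, 190, 196, 218] → cuts [39, 91, 118, 135, 168, 181, 191, 197, 219]

All cut coordinates (distinct, sorted): [12, 39, 46, 53, 70, 79, 91, 99, 107, 118, 135, 150, 158, 168, 181, 191, 197, 203, 219, 226]

Fragments:
  [0,12): 12 bp
  [12,39): 27 bp
  [39,46): 7 bp
  [46,53): 7 bp
  [53,70): 17 bp
  [70,79): 9 bp
  [79,91): 12 bp
  [91,99): 8 bp
  [99,107): 8 bp
  [107,118): 11 bp
  [118,135): 17 bp
  [135,150): 15 bp
  [150,158): 8 bp
  [158,168): 10 bp
  [168,181): 13 bp
  [181,191): 10 bp
  [191,197): 6 bp
  [197,203): 6 bp
  [203,219): 16 bp
  [219,226): 7 bp
  [226,241): 15 bp

[6,6,7,7,7,8,8,8,9,10,10,11,12,12,13,15,15,16,17,17,27]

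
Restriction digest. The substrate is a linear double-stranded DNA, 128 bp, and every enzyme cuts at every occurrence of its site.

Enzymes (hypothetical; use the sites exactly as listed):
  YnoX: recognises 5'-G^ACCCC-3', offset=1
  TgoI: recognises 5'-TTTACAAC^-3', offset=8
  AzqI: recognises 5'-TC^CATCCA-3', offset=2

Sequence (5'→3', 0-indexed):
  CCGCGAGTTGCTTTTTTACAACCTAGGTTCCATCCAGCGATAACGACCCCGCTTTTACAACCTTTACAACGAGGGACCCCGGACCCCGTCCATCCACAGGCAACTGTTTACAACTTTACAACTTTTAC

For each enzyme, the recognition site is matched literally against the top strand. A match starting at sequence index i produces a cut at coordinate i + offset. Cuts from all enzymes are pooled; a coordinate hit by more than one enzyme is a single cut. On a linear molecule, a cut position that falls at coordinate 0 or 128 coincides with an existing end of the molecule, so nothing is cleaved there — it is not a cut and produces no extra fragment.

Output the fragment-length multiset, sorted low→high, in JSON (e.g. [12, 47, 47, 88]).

Scan for sites:
  YnoX GACCCC/1: at [44, 74, 81] ⇒ [45, 75, 82]
  TgoI TTTACAAC/8: at [14, 53, 62, 106, 114] ⇒ [22, 61, 70, 114, 122]
  AzqI TCCATCCA/2: at [28, 88] ⇒ [30, 90]

Pooled cuts: [22, 30, 45, 61, 70, 75, 82, 90, 114, 122]

Fragments:
  [0,22): 22 bp
  [22,30): 8 bp
  [30,45): 15 bp
  [45,61): 16 bp
  [61,70): 9 bp
  [70,75): 5 bp
  [75,82): 7 bp
  [82,90): 8 bp
  [90,114): 24 bp
  [114,122): 8 bp
  [122,128): 6 bp

[5,6,7,8,8,8,9,15,16,22,24]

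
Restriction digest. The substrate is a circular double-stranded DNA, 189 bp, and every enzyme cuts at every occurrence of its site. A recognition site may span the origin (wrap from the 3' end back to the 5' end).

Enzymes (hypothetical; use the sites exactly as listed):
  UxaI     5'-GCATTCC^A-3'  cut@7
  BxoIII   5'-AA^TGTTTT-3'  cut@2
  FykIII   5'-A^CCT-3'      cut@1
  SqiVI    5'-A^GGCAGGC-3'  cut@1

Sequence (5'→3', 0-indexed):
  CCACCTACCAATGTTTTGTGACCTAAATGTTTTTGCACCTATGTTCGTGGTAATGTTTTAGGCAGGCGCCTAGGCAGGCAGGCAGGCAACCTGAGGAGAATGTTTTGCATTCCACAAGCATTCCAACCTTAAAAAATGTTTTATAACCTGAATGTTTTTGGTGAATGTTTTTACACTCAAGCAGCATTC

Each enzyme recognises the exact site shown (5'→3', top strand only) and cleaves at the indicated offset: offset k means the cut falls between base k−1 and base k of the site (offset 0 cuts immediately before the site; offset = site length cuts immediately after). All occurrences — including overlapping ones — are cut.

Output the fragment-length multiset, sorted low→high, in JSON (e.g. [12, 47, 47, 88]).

Scan for sites:
  UxaI GCATTCCA/7: at [106, 117] ⇒ [113, 124]
  BxoIII AATGTTTT/2: at [9, 25, 51, 98, 134, 150, 163] ⇒ [11, 27, 53, 100, 136, 152, 165]
  FykIII ACCT/1: at [2, 20, 36, 88, 125, 145] ⇒ [3, 21, 37, 89, 126, 146]
  SqiVI AGGCAGGC/1: at [59, 71, 75, 79] ⇒ [60, 72, 76, 80]

All cut coordinates (distinct, sorted): [3, 11, 21, 27, 37, 53, 60, 72, 76, 80, 89, 100, 113, 124, 126, 136, 146, 152, 165]

Fragments:
  3→11: 8 bp
  11→21: 10 bp
  21→27: 6 bp
  27→37: 10 bp
  37→53: 16 bp
  53→60: 7 bp
  60→72: 12 bp
  72→76: 4 bp
  76→80: 4 bp
  80→89: 9 bp
  89→100: 11 bp
  100→113: 13 bp
  113→124: 11 bp
  124→126: 2 bp
  126→136: 10 bp
  136→146: 10 bp
  146→152: 6 bp
  152→165: 13 bp
  165→3 (wrap): 189-165+3 = 27 bp

[2,4,4,6,6,7,8,9,10,10,10,10,11,11,12,13,13,16,27]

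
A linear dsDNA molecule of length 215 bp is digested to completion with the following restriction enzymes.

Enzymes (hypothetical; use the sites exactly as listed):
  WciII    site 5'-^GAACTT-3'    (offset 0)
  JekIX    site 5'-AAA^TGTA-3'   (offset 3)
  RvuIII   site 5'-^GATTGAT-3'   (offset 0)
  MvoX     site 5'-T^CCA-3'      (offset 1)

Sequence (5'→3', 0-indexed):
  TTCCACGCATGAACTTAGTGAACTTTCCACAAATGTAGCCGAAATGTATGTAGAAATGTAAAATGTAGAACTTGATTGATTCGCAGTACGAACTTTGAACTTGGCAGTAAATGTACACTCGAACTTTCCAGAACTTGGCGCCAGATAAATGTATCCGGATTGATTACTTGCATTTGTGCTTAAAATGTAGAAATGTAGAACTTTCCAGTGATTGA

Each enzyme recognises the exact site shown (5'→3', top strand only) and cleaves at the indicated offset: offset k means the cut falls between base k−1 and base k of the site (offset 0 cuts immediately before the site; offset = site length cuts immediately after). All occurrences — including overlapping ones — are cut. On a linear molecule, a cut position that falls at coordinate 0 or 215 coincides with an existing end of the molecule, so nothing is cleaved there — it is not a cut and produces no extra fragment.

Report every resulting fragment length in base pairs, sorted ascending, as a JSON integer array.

Per-enzyme occurrences:
  WciII GAACTT/0: at [10, 19, 67, 89, 96, 120, 130, 197] ⇒ [10, 19, 67, 89, 96, 120, 130, 197]
  JekIX AAATGTA/3: at [30, 41, 53, 60, 108, 146, 182, 190] ⇒ [33, 44, 56, 63, 111, 149, 185, 193]
  RvuIII GATTGAT/0: at [73, 157] ⇒ [73, 157]
  MvoX TCCA/1: at [1, 25, 126, 203] ⇒ [2, 26, 127, 204]

Pooled cuts: [2, 10, 19, 26, 33, 44, 56, 63, 67, 73, 89, 96, 111, 120, 127, 130, 149, 157, 185, 193, 197, 204]

Fragments:
  [0,2): 2 bp
  [2,10): 8 bp
  [10,19): 9 bp
  [19,26): 7 bp
  [26,33): 7 bp
  [33,44): 11 bp
  [44,56): 12 bp
  [56,63): 7 bp
  [63,67): 4 bp
  [67,73): 6 bp
  [73,89): 16 bp
  [89,96): 7 bp
  [96,111): 15 bp
  [111,120): 9 bp
  [120,127): 7 bp
  [127,130): 3 bp
  [130,149): 19 bp
  [149,157): 8 bp
  [157,185): 28 bp
  [185,193): 8 bp
  [193,197): 4 bp
  [197,204): 7 bp
  [204,215): 11 bp

[2,3,4,4,6,7,7,7,7,7,7,8,8,8,9,9,11,11,12,15,16,19,28]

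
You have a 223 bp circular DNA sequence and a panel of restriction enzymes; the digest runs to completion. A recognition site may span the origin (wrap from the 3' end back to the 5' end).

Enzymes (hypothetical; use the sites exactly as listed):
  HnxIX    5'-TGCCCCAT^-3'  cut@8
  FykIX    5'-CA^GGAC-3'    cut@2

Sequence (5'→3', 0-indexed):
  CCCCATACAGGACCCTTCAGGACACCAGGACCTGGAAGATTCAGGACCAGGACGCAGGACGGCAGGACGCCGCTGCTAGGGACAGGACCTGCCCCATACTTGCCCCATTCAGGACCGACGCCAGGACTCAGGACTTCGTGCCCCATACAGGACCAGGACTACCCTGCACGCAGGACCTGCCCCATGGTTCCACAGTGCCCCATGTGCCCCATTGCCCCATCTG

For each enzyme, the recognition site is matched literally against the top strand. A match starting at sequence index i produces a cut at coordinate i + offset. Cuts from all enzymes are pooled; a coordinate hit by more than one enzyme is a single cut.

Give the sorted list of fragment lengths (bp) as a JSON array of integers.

Scan for sites:
  HnxIX TGCCCCAT/8: at [89, 100, 138, 177, 195, 204, 212, 221] ⇒ [6, 97, 108, 146, 185, 203, 212, 220]
  FykIX CAGGAC/2: at [7, 17, 25, 41, 47, 54, 62, 82, 109, 121, 128, 147, 153, 170] ⇒ [9, 19, 27, 43, 49, 56, 64, 84, 111, 123, 130, 149, 155, 172]

All cut coordinates (distinct, sorted): [6, 9, 19, 27, 43, 49, 56, 64, 84, 97, 108, 111, 123, 130, 146, 149, 155, 172, 185, 203, 212, 220]

Fragment lengths:
  6→9: 3 bp
  9→19: 10 bp
  19→27: 8 bp
  27→43: 16 bp
  43→49: 6 bp
  49→56: 7 bp
  56→64: 8 bp
  64→84: 20 bp
  84→97: 13 bp
  97→108: 11 bp
  108→111: 3 bp
  111→123: 12 bp
  123→130: 7 bp
  130→146: 16 bp
  146→149: 3 bp
  149→155: 6 bp
  155→172: 17 bp
  172→185: 13 bp
  185→203: 18 bp
  203→212: 9 bp
  212→220: 8 bp
  220→6 (wrap): 223-220+6 = 9 bp

[3,3,3,6,6,7,7,8,8,8,9,9,10,11,12,13,13,16,16,17,18,20]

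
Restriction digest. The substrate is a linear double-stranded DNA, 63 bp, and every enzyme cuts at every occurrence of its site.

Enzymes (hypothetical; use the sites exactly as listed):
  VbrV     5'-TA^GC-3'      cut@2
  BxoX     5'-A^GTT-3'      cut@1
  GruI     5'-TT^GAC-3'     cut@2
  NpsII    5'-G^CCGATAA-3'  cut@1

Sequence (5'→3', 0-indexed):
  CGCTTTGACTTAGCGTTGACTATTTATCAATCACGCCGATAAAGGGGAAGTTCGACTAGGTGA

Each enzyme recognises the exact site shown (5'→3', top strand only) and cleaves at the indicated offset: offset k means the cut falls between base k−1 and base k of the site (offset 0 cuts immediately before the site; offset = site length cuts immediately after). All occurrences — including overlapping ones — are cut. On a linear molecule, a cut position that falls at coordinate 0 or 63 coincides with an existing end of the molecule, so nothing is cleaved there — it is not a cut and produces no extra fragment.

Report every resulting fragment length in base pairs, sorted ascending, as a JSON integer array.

[5,6,6,14,14,18]

Scan for sites:
  VbrV (TAGC, off=2): starts [10] → cuts [12]
  BxoX (AGTT, off=1): starts [48] → cuts [49]
  GruI (TTGAC, off=2): starts [4, 15] → cuts [6, 17]
  NpsII (GCCGATAA, off=1): starts [34] → cuts [35]

All cut coordinates (distinct, sorted): [6, 12, 17, 35, 49]

Fragments:
  [0,6): 6 bp
  [6,12): 6 bp
  [12,17): 5 bp
  [17,35): 18 bp
  [35,49): 14 bp
  [49,63): 14 bp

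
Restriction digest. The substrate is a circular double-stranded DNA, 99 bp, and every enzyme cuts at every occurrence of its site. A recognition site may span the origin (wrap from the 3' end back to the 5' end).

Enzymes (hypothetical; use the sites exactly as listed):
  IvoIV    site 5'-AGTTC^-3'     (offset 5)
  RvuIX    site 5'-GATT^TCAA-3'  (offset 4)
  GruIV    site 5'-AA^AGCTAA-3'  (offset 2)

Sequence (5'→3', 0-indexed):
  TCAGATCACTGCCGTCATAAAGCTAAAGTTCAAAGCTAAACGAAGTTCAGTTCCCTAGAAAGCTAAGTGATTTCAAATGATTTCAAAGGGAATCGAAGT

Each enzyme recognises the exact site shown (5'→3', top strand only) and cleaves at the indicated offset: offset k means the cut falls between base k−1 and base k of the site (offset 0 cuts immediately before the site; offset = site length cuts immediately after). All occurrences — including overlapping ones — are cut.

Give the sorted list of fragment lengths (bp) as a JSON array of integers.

[2,5,7,10,11,12,15,18,19]

Per-enzyme occurrences:
  IvoIV (AGTTC, off=5): starts [26, 43, 48, 96] → cuts [2, 31, 48, 53]
  RvuIX (GATTTCAA, off=4): starts [68, 78] → cuts [72, 82]
  GruIV (AAAGCTAA, off=2): starts [18, 31, 58] → cuts [20, 33, 60]

All cut coordinates (distinct, sorted): [2, 20, 31, 33, 48, 53, 60, 72, 82]

Fragments:
  2→20: 18 bp
  20→31: 11 bp
  31→33: 2 bp
  33→48: 15 bp
  48→53: 5 bp
  53→60: 7 bp
  60→72: 12 bp
  72→82: 10 bp
  82→2 (wrap): 99-82+2 = 19 bp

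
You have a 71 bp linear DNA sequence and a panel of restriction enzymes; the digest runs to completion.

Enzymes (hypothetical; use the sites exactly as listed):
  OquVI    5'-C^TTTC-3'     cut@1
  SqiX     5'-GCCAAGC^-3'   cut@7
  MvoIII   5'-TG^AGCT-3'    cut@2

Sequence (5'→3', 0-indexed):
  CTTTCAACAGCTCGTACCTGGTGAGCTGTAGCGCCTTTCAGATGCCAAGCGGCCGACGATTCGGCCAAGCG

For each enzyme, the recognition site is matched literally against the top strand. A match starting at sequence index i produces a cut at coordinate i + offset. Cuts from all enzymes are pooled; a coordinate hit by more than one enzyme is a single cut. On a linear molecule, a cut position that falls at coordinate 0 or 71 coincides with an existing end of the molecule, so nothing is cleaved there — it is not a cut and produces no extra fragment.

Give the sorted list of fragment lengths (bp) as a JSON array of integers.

Scan for sites:
  OquVI CTTTC/1: at [0, 34] ⇒ [1, 35]
  SqiX GCCAAGC/7: at [43, 63] ⇒ [50, 70]
  MvoIII TGAGCT/2: at [21] ⇒ [23]

Pooled cuts: [1, 23, 35, 50, 70]

Fragments:
  [0,1): 1 bp
  [1,23): 22 bp
  [23,35): 12 bp
  [35,50): 15 bp
  [50,70): 20 bp
  [70,71): 1 bp

[1,1,12,15,20,22]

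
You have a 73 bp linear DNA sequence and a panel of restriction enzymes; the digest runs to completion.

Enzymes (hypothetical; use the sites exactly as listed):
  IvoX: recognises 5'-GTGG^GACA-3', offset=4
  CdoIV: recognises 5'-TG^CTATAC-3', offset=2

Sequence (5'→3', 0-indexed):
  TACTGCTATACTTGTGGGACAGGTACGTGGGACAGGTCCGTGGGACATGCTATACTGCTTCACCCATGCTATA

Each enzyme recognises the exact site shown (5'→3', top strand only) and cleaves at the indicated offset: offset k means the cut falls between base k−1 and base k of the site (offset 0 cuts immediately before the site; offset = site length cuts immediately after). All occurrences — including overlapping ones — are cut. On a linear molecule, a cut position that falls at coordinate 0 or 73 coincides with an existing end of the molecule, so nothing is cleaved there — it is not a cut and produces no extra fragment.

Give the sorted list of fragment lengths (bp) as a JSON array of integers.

[5,6,12,13,13,24]

Scan for sites:
  IvoX (GTGGGACA, off=4): starts [13, 26, 39] → cuts [17, 30, 43]
  CdoIV (TGCTATAC, off=2): starts [3, 47] → cuts [5, 49]

Pooled cuts: [5, 17, 30, 43, 49]

Fragment lengths:
  [0,5): 5 bp
  [5,17): 12 bp
  [17,30): 13 bp
  [30,43): 13 bp
  [43,49): 6 bp
  [49,73): 24 bp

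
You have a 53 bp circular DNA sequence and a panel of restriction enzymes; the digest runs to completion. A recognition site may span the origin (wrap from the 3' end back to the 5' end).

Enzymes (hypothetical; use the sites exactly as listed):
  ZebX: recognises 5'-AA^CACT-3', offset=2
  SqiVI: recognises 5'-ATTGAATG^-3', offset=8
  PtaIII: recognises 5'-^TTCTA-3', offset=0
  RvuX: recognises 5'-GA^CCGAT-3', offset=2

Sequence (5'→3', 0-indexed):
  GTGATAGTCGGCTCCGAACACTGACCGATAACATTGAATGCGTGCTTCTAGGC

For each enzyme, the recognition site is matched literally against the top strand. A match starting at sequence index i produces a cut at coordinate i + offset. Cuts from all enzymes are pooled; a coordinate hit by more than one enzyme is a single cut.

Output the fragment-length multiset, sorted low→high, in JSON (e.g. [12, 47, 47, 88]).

Scan for sites:
  ZebX AACACT/2: at [16] ⇒ [18]
  SqiVI ATTGAATG/8: at [32] ⇒ [40]
  PtaIII TTCTA/0: at [45] ⇒ [45]
  RvuX GACCGAT/2: at [22] ⇒ [24]

Pooled cuts: [18, 24, 40, 45]

Fragments:
  18→24: 6 bp
  24→40: 16 bp
  40→45: 5 bp
  45→18 (wrap): 53-45+18 = 26 bp

[5,6,16,26]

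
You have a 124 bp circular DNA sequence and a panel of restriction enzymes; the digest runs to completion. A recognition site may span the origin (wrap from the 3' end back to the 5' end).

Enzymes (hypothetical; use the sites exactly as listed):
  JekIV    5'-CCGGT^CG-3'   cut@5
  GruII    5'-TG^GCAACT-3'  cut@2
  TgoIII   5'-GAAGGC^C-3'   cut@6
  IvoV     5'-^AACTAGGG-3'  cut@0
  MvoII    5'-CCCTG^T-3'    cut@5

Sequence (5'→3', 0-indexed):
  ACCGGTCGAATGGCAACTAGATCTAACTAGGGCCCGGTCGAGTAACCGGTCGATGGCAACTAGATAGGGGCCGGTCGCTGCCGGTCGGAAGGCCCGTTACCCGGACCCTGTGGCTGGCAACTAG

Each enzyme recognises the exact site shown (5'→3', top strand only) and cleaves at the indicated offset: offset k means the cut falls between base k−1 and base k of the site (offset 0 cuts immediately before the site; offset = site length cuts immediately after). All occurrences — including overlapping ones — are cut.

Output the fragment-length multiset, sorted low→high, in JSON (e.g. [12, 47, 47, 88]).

Scan for sites:
  JekIV CCGGTCG/5: at [1, 33, 45, 70, 80] ⇒ [6, 38, 50, 75, 85]
  GruII TGGCAACT/2: at [10, 53, 114] ⇒ [12, 55, 116]
  TgoIII GAAGGCC/6: at [87] ⇒ [93]
  IvoV AACTAGGG/0: at [24] ⇒ [24]
  MvoII CCCTGT/5: at [105] ⇒ [110]

Pooled cuts: [6, 12, 24, 38, 50, 55, 75, 85, 93, 110, 116]

Fragment lengths:
  6→12: 6 bp
  12→24: 12 bp
  24→38: 14 bp
  38→50: 12 bp
  50→55: 5 bp
  55→75: 20 bp
  75→85: 10 bp
  85→93: 8 bp
  93→110: 17 bp
  110→116: 6 bp
  116→6 (wrap): 124-116+6 = 14 bp

[5,6,6,8,10,12,12,14,14,17,20]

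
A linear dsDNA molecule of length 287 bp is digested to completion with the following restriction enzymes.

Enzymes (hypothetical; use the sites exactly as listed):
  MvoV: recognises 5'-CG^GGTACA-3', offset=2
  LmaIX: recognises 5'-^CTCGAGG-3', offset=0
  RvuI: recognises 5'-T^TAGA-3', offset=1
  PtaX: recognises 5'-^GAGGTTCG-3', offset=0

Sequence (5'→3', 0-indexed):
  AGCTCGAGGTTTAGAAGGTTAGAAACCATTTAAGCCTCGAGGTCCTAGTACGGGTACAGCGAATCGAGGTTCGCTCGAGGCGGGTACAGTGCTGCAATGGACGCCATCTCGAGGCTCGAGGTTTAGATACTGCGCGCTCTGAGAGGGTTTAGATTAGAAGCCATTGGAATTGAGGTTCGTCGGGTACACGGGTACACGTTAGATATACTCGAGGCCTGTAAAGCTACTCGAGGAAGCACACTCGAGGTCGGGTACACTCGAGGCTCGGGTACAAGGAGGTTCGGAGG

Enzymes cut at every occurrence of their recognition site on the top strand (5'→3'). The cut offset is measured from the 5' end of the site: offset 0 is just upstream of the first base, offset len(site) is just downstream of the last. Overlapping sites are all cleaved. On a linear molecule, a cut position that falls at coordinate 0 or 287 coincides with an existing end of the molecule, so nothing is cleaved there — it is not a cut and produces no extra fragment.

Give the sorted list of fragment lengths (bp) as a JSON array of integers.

[2,5,6,7,8,8,8,8,8,9,9,9,9,10,11,11,12,13,14,16,17,17,19,25,26]

Per-enzyme occurrences:
  MvoV (CGGGTACA, off=2): starts [50, 80, 180, 188, 248, 265] → cuts [52, 82, 182, 190, 250, 267]
  LmaIX (CTCGAGG, off=0): starts [2, 35, 73, 107, 114, 207, 226, 240, 256] → cuts [2, 35, 73, 107, 114, 207, 226, 240, 256]
  RvuI (TTAGA, off=1): starts [10, 18, 122, 148, 153, 198] → cuts [11, 19, 123, 149, 154, 199]
  PtaX (GAGGTTCG, off=0): starts [65, 171, 275] → cuts [65, 171, 275]

Pooled cuts: [2, 11, 19, 35, 52, 65, 73, 82, 107, 114, 123, 149, 154, 171, 182, 190, 199, 207, 226, 240, 250, 256, 267, 275]

Fragments:
  [0,2): 2 bp
  [2,11): 9 bp
  [11,19): 8 bp
  [19,35): 16 bp
  [35,52): 17 bp
  [52,65): 13 bp
  [65,73): 8 bp
  [73,82): 9 bp
  [82,107): 25 bp
  [107,114): 7 bp
  [114,123): 9 bp
  [123,149): 26 bp
  [149,154): 5 bp
  [154,171): 17 bp
  [171,182): 11 bp
  [182,190): 8 bp
  [190,199): 9 bp
  [199,207): 8 bp
  [207,226): 19 bp
  [226,240): 14 bp
  [240,250): 10 bp
  [250,256): 6 bp
  [256,267): 11 bp
  [267,275): 8 bp
  [275,287): 12 bp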